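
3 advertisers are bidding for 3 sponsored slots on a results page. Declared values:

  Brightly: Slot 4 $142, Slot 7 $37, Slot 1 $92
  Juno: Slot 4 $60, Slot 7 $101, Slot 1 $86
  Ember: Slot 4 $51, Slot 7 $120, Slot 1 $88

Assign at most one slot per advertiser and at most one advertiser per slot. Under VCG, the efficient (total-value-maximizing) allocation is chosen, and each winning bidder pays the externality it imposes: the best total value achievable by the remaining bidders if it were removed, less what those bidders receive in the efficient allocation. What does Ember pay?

Efficient allocation: Brightly→Slot 4 ($142), Juno→Slot 1 ($86), Ember→Slot 7 ($120); total welfare W = $348.
Ember receives Slot 7 at value $120, so the others get W − 120 = $228.
Without Ember: best allocation of the remaining 2 bidders over all 3 slots is Brightly→Slot 4 ($142), Juno→Slot 7 ($101), total $243.
VCG payment = (others' best without Ember) − (others' welfare with Ember) = 243 − 228 = $15.

Ember pays $15.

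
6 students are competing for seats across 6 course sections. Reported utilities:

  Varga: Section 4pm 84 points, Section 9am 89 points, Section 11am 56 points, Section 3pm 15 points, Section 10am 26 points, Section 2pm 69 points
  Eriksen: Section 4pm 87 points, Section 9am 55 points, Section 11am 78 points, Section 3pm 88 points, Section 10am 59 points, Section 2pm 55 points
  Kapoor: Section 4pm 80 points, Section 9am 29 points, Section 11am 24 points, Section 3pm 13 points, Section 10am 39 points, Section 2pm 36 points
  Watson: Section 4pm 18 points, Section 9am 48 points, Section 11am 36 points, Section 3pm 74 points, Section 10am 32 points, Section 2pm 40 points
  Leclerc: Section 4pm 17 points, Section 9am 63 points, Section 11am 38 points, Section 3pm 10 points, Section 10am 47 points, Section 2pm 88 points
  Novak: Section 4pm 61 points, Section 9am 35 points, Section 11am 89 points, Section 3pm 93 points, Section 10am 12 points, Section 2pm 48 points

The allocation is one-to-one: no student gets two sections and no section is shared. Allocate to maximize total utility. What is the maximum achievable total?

Maximum total: 479 points

This is a one-to-one assignment (maximum-weight bipartite matching).
Optimal: Varga→Section 9am (89 points), Eriksen→Section 10am (59 points), Kapoor→Section 4pm (80 points), Watson→Section 3pm (74 points), Leclerc→Section 2pm (88 points), Novak→Section 11am (89 points) — total 89+59+80+74+88+89 = 479 points.
Column-greedy (each section in turn goes to its best remaining student) gives 422 points, worse by 57.
Next-best assignment: Varga→Section 9am, Eriksen→Section 4pm, Kapoor→Section 10am, Watson→Section 3pm, Leclerc→Section 2pm, Novak→Section 11am = 466 points.
Every other assignment is strictly worse.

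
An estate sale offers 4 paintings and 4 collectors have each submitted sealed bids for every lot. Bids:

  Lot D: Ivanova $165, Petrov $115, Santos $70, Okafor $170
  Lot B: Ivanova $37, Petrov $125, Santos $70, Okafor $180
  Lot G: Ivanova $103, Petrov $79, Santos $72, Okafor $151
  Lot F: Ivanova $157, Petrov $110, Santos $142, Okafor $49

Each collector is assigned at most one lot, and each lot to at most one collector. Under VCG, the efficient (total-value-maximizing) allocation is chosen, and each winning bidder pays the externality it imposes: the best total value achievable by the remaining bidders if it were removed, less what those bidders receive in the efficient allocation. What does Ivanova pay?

Ivanova pays $19.

Efficient allocation: Ivanova→Lot D ($165), Petrov→Lot B ($125), Santos→Lot F ($142), Okafor→Lot G ($151); total welfare W = $583.
Ivanova receives Lot D at value $165, so the others get W − 165 = $418.
Without Ivanova: best allocation of the remaining 3 bidders over all 4 lots is Petrov→Lot D ($115), Santos→Lot F ($142), Okafor→Lot B ($180), total $437.
VCG payment = (others' best without Ivanova) − (others' welfare with Ivanova) = 437 − 418 = $19.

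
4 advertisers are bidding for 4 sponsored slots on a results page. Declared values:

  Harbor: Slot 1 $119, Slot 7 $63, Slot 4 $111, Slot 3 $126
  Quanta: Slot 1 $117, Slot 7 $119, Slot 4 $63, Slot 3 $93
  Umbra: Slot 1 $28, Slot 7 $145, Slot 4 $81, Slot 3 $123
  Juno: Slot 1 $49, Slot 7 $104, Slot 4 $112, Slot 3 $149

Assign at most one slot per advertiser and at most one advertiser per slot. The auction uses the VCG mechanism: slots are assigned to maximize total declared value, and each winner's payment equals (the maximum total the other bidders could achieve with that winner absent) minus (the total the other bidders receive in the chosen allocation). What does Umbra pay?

Umbra pays $10.

Efficient allocation: Harbor→Slot 4 ($111), Quanta→Slot 1 ($117), Umbra→Slot 7 ($145), Juno→Slot 3 ($149); total welfare W = $522.
Umbra receives Slot 7 at value $145, so the others get W − 145 = $377.
Without Umbra: best allocation of the remaining 3 bidders over all 4 slots is Harbor→Slot 1 ($119), Quanta→Slot 7 ($119), Juno→Slot 3 ($149), total $387.
VCG payment = (others' best without Umbra) − (others' welfare with Umbra) = 387 − 377 = $10.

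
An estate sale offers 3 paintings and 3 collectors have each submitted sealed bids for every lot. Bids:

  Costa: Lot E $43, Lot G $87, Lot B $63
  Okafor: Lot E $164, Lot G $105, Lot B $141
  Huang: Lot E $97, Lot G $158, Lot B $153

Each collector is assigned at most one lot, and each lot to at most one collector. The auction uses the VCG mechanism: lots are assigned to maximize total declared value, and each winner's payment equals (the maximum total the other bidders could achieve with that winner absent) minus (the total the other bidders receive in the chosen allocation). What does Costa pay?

Costa pays $5.

Efficient allocation: Costa→Lot G ($87), Okafor→Lot E ($164), Huang→Lot B ($153); total welfare W = $404.
Costa receives Lot G at value $87, so the others get W − 87 = $317.
Without Costa: best allocation of the remaining 2 bidders over all 3 lots is Okafor→Lot E ($164), Huang→Lot G ($158), total $322.
VCG payment = (others' best without Costa) − (others' welfare with Costa) = 322 − 317 = $5.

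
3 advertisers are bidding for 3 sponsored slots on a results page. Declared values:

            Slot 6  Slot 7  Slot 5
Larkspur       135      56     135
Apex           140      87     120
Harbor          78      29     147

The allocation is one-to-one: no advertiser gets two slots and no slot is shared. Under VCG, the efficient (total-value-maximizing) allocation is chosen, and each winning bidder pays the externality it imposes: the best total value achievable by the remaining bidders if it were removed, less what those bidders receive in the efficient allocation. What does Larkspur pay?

Larkspur pays $53.

Efficient allocation: Larkspur→Slot 6 ($135), Apex→Slot 7 ($87), Harbor→Slot 5 ($147); total welfare W = $369.
Larkspur receives Slot 6 at value $135, so the others get W − 135 = $234.
Without Larkspur: best allocation of the remaining 2 bidders over all 3 slots is Apex→Slot 6 ($140), Harbor→Slot 5 ($147), total $287.
VCG payment = (others' best without Larkspur) − (others' welfare with Larkspur) = 287 − 234 = $53.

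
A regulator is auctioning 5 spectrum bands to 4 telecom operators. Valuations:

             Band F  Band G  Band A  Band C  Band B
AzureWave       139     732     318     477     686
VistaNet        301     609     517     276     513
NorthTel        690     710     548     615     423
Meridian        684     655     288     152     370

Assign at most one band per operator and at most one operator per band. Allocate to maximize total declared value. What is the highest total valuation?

Optimal: AzureWave→Band B ($686M), VistaNet→Band A ($517M), NorthTel→Band G ($710M), Meridian→Band F ($684M) — total 686+517+710+684 = $2597M.
Next-best assignment: AzureWave→Band B, VistaNet→Band G, NorthTel→Band C, Meridian→Band F = $2594M.
No other one-to-one assignment exceeds $2597M.

Maximum total: $2597M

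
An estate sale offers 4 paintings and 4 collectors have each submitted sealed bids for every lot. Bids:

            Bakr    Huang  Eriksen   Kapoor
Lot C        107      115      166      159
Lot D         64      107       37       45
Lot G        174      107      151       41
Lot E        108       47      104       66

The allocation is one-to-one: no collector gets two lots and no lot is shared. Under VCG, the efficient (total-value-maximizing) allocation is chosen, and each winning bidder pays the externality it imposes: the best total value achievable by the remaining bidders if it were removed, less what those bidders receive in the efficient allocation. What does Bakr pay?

Efficient allocation: Bakr→Lot G ($174), Huang→Lot D ($107), Eriksen→Lot E ($104), Kapoor→Lot C ($159); total welfare W = $544.
Bakr receives Lot G at value $174, so the others get W − 174 = $370.
Without Bakr: best allocation of the remaining 3 bidders over all 4 lots is Huang→Lot D ($107), Eriksen→Lot G ($151), Kapoor→Lot C ($159), total $417.
VCG payment = (others' best without Bakr) − (others' welfare with Bakr) = 417 − 370 = $47.

Bakr pays $47.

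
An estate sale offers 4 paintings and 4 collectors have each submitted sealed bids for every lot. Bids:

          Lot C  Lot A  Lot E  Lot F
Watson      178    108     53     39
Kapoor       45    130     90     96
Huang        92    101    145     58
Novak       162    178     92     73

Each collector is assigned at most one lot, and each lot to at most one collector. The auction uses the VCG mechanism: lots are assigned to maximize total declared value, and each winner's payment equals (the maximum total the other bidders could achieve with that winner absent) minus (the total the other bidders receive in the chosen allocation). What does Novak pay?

Efficient allocation: Watson→Lot C ($178), Kapoor→Lot F ($96), Huang→Lot E ($145), Novak→Lot A ($178); total welfare W = $597.
Novak receives Lot A at value $178, so the others get W − 178 = $419.
Without Novak: best allocation of the remaining 3 bidders over all 4 lots is Watson→Lot C ($178), Kapoor→Lot A ($130), Huang→Lot E ($145), total $453.
VCG payment = (others' best without Novak) − (others' welfare with Novak) = 453 − 419 = $34.

Novak pays $34.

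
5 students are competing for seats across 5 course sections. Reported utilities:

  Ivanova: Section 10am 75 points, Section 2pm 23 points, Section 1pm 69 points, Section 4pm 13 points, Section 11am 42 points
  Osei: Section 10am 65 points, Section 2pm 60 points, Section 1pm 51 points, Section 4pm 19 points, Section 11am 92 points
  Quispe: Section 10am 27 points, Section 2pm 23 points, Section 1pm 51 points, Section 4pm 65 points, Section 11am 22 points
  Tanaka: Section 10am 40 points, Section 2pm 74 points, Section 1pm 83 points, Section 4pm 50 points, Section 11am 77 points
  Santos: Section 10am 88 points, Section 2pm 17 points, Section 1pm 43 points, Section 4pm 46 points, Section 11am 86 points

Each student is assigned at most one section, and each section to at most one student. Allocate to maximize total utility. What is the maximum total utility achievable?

Optimal: Ivanova→Section 1pm (69 points), Osei→Section 11am (92 points), Quispe→Section 4pm (65 points), Tanaka→Section 2pm (74 points), Santos→Section 10am (88 points) — total 69+92+65+74+88 = 388 points.
Row-greedy (each student in turn takes its best remaining section) gives 332 points, worse by 56.
Swapping Tanaka↔Quispe (Tanaka→Section 4pm 50 points, Quispe→Section 2pm 23 points) loses 66.
No other one-to-one assignment exceeds 388 points.

Maximum total: 388 points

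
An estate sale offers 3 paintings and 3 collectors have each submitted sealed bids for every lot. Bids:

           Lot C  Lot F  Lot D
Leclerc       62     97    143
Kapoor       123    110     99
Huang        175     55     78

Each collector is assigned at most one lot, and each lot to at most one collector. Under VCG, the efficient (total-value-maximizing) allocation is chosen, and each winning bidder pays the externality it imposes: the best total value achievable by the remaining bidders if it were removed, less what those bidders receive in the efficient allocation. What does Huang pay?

Efficient allocation: Leclerc→Lot D ($143), Kapoor→Lot F ($110), Huang→Lot C ($175); total welfare W = $428.
Huang receives Lot C at value $175, so the others get W − 175 = $253.
Without Huang: best allocation of the remaining 2 bidders over all 3 lots is Leclerc→Lot D ($143), Kapoor→Lot C ($123), total $266.
VCG payment = (others' best without Huang) − (others' welfare with Huang) = 266 − 253 = $13.

Huang pays $13.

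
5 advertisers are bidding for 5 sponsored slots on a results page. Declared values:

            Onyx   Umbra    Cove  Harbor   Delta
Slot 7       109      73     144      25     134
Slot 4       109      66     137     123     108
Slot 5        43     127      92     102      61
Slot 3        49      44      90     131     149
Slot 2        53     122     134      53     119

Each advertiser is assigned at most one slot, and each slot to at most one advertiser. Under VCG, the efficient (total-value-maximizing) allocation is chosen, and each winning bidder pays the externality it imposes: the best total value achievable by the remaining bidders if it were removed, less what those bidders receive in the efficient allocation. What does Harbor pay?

Harbor pays $10.

Efficient allocation: Onyx→Slot 7 ($109), Umbra→Slot 5 ($127), Cove→Slot 2 ($134), Harbor→Slot 4 ($123), Delta→Slot 3 ($149); total welfare W = $642.
Harbor receives Slot 4 at value $123, so the others get W − 123 = $519.
Without Harbor: best allocation of the remaining 4 bidders over all 5 slots is Onyx→Slot 4 ($109), Umbra→Slot 5 ($127), Cove→Slot 7 ($144), Delta→Slot 3 ($149), total $529.
VCG payment = (others' best without Harbor) − (others' welfare with Harbor) = 529 − 519 = $10.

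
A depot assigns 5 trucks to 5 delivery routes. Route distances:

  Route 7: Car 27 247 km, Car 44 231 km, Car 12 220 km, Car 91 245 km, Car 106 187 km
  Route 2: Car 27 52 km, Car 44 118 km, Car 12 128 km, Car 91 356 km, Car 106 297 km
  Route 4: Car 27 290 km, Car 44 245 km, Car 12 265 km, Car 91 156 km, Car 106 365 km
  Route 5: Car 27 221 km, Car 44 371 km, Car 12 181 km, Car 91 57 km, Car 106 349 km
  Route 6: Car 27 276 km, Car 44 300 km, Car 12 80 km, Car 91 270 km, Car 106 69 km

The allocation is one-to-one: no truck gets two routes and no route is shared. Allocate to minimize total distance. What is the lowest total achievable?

Treat this as an assignment problem: match each truck to one route.
Optimal: Car 27→Route 2 (52 km), Car 44→Route 4 (245 km), Car 12→Route 6 (80 km), Car 91→Route 5 (57 km), Car 106→Route 7 (187 km) — total 52+245+80+57+187 = 621 km.
Column-greedy (each route in turn goes to its cheapest remaining truck) gives 876 km, worse by 255.
Every other assignment is strictly worse.

Minimum total: 621 km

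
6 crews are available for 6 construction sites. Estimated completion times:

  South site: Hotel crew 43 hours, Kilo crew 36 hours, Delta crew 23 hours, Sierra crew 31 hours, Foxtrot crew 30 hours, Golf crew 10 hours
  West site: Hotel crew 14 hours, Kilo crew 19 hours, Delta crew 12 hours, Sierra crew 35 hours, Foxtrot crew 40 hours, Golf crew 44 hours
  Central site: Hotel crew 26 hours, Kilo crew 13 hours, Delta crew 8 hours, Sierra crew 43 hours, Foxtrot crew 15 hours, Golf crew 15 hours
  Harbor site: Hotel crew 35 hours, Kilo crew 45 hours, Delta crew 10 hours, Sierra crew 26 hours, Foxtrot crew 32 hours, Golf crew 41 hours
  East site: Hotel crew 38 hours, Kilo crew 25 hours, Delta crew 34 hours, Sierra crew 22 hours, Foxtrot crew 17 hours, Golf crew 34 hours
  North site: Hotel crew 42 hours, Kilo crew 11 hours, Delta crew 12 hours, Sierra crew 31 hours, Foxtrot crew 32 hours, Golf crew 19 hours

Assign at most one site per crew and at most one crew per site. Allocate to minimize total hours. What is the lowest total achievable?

Optimal: Hotel crew→West site (14 hours), Kilo crew→North site (11 hours), Delta crew→Harbor site (10 hours), Sierra crew→East site (22 hours), Foxtrot crew→Central site (15 hours), Golf crew→South site (10 hours) — total 14+11+10+22+15+10 = 82 hours.
Column-greedy (each site in turn goes to its cheapest remaining crew) gives 120 hours, worse by 38.
Next-best assignment: Hotel crew→West site, Kilo crew→North site, Delta crew→Central site, Sierra crew→Harbor site, Foxtrot crew→East site, Golf crew→South site = 86 hours.

Min total: 82 hours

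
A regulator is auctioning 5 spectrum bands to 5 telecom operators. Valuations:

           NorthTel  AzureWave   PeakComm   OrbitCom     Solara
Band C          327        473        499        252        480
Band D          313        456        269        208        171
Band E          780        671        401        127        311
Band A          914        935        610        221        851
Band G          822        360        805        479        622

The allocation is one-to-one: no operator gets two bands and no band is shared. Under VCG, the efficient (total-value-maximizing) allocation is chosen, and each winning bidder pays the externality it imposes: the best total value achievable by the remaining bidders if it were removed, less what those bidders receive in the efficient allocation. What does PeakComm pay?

PeakComm pays $271M.

Efficient allocation: NorthTel→Band E ($780M), AzureWave→Band A ($935M), PeakComm→Band G ($805M), OrbitCom→Band D ($208M), Solara→Band C ($480M); total welfare W = $3208M.
PeakComm receives Band G at value $805M, so the others get W − 805 = $2403M.
Without PeakComm: best allocation of the remaining 4 bidders over all 5 bands is NorthTel→Band E ($780M), AzureWave→Band A ($935M), OrbitCom→Band G ($479M), Solara→Band C ($480M), total $2674M.
VCG payment = (others' best without PeakComm) − (others' welfare with PeakComm) = 2674 − 2403 = $271M.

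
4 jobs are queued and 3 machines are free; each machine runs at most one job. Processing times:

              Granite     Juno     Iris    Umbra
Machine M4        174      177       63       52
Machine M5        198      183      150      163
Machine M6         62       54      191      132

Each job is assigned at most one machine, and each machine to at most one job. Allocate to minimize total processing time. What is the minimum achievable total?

Min total: 256 min

Optimal: Umbra→Machine M4 (52 min), Iris→Machine M5 (150 min), Juno→Machine M6 (54 min) — total 52+150+54 = 256 min.
Row-greedy (each job in turn takes its cheapest remaining machine) gives 389 min, worse by 133.
Checked against all permutations: 256 min is optimal.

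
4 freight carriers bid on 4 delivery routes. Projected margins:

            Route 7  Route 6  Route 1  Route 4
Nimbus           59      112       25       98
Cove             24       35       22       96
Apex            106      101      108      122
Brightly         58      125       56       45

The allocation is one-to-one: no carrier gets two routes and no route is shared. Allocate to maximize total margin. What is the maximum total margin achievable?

Maximum total: $388k

Optimal: Nimbus→Route 7 ($59k), Cove→Route 4 ($96k), Apex→Route 1 ($108k), Brightly→Route 6 ($125k) — total 59+96+108+125 = $388k.
Max-entry greedy (repeatedly take the single best remaining cell) gives $328k, worse by 60.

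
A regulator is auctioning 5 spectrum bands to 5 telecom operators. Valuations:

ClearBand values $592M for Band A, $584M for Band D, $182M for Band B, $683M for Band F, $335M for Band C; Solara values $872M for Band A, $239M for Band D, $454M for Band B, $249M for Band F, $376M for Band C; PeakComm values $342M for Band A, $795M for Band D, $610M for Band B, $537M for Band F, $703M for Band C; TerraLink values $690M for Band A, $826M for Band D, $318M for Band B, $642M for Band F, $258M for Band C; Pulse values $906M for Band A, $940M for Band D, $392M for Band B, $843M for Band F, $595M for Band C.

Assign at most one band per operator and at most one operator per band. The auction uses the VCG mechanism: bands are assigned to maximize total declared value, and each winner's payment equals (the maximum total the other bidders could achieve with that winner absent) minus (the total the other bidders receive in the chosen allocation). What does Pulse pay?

Pulse pays $93M.

Efficient allocation: ClearBand→Band F ($683M), Solara→Band A ($872M), PeakComm→Band B ($610M), TerraLink→Band D ($826M), Pulse→Band C ($595M); total welfare W = $3586M.
Pulse receives Band C at value $595M, so the others get W − 595 = $2991M.
Without Pulse: best allocation of the remaining 4 bidders over all 5 bands is ClearBand→Band F ($683M), Solara→Band A ($872M), PeakComm→Band C ($703M), TerraLink→Band D ($826M), total $3084M.
VCG payment = (others' best without Pulse) − (others' welfare with Pulse) = 3084 − 2991 = $93M.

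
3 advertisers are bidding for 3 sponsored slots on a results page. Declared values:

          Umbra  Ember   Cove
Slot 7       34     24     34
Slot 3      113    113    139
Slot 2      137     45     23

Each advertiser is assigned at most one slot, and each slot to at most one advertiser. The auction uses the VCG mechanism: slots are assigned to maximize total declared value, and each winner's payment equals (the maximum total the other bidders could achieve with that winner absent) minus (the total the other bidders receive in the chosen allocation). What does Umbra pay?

Umbra pays $21.

Efficient allocation: Umbra→Slot 2 ($137), Ember→Slot 7 ($24), Cove→Slot 3 ($139); total welfare W = $300.
Umbra receives Slot 2 at value $137, so the others get W − 137 = $163.
Without Umbra: best allocation of the remaining 2 bidders over all 3 slots is Ember→Slot 2 ($45), Cove→Slot 3 ($139), total $184.
VCG payment = (others' best without Umbra) − (others' welfare with Umbra) = 184 − 163 = $21.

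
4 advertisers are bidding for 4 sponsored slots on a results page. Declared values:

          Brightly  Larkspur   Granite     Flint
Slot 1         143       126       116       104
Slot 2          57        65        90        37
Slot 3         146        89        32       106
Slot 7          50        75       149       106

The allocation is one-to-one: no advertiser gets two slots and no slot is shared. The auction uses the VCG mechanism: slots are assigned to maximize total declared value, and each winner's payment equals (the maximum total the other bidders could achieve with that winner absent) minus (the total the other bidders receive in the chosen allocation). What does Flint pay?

Flint pays $59.

Efficient allocation: Brightly→Slot 3 ($146), Larkspur→Slot 1 ($126), Granite→Slot 2 ($90), Flint→Slot 7 ($106); total welfare W = $468.
Flint receives Slot 7 at value $106, so the others get W − 106 = $362.
Without Flint: best allocation of the remaining 3 bidders over all 4 slots is Brightly→Slot 3 ($146), Larkspur→Slot 1 ($126), Granite→Slot 7 ($149), total $421.
VCG payment = (others' best without Flint) − (others' welfare with Flint) = 421 − 362 = $59.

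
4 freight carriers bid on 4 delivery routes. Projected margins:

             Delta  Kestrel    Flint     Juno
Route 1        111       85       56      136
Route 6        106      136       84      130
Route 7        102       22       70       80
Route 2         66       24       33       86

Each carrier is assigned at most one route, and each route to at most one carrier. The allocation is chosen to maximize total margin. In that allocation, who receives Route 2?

Delta receives Route 2.

Treat this as an assignment problem: match each carrier to one route.
Optimal: Delta→Route 2 ($66k), Kestrel→Route 6 ($136k), Flint→Route 7 ($70k), Juno→Route 1 ($136k) — total 66+136+70+136 = $408k.
Row-greedy (each carrier in turn takes its best remaining route) gives $403k, worse by 5.
Next-best assignment: Delta→Route 7, Kestrel→Route 6, Flint→Route 2, Juno→Route 1 = $407k.
Delta's own top route is Route 1 ($111k), but forcing Delta→Route 1 and reassigning the rest optimally gives only $403k — worse by 5.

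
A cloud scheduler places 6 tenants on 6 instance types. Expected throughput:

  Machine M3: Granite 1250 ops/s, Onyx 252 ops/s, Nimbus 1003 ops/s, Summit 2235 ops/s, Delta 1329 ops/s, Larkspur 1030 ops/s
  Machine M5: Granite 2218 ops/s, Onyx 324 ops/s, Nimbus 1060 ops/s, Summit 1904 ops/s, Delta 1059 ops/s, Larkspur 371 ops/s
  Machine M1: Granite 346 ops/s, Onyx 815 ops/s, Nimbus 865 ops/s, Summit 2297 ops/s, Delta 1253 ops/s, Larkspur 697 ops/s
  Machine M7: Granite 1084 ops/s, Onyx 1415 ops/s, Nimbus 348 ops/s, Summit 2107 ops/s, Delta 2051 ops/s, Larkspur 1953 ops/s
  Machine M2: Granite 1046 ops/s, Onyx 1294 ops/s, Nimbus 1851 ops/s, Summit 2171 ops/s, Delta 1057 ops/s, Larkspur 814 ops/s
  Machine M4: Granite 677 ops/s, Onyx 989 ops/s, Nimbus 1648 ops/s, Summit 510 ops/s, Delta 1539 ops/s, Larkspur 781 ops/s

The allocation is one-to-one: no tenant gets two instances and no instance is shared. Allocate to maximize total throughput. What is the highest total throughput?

Optimal: Granite→Machine M5 (2218 ops/s), Onyx→Machine M2 (1294 ops/s), Nimbus→Machine M4 (1648 ops/s), Summit→Machine M1 (2297 ops/s), Delta→Machine M3 (1329 ops/s), Larkspur→Machine M7 (1953 ops/s) — total 2218+1294+1648+2297+1329+1953 = 10739 ops/s.
Column-greedy (each instance in turn goes to its best remaining tenant) gives 10499 ops/s, worse by 240.
Next-best assignment: Granite→Machine M5, Onyx→Machine M4, Nimbus→Machine M2, Summit→Machine M1, Delta→Machine M3, Larkspur→Machine M7 = 10637 ops/s.
No other one-to-one assignment exceeds 10739 ops/s.

Max total: 10739 ops/s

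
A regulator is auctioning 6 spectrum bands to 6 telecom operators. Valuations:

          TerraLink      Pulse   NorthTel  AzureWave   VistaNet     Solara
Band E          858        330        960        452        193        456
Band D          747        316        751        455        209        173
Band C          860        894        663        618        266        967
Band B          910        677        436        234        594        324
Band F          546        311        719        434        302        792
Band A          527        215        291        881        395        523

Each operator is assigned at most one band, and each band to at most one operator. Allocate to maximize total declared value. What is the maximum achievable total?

Maximum total: $4868M

Optimal: TerraLink→Band D ($747M), Pulse→Band C ($894M), NorthTel→Band E ($960M), AzureWave→Band A ($881M), VistaNet→Band B ($594M), Solara→Band F ($792M) — total 747+894+960+881+594+792 = $4868M.
Row-greedy (each operator in turn takes its best remaining band) gives $4120M, worse by 748.
Next-best assignment: TerraLink→Band E, Pulse→Band C, NorthTel→Band D, AzureWave→Band A, VistaNet→Band B, Solara→Band F = $4770M.
No other one-to-one assignment exceeds $4868M.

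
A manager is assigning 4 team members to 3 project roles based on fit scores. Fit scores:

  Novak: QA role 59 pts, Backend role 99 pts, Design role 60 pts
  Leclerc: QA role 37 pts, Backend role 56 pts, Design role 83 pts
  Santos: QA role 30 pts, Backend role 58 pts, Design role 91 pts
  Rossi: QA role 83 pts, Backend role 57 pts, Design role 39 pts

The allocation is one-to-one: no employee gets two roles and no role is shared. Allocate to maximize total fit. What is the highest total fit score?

Optimal: Rossi→QA role (83 pts), Novak→Backend role (99 pts), Santos→Design role (91 pts) — total 83+99+91 = 273 pts.
Row-greedy (each employee in turn takes its best remaining role) gives 212 pts, worse by 61.

Maximum total: 273 pts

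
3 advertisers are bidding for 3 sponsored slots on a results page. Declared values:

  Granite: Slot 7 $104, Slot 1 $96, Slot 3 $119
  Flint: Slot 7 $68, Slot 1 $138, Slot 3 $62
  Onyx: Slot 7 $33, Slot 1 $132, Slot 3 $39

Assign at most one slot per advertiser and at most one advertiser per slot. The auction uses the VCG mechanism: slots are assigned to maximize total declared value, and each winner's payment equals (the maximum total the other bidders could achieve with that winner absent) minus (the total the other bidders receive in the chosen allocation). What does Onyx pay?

Efficient allocation: Granite→Slot 3 ($119), Flint→Slot 7 ($68), Onyx→Slot 1 ($132); total welfare W = $319.
Onyx receives Slot 1 at value $132, so the others get W − 132 = $187.
Without Onyx: best allocation of the remaining 2 bidders over all 3 slots is Granite→Slot 3 ($119), Flint→Slot 1 ($138), total $257.
VCG payment = (others' best without Onyx) − (others' welfare with Onyx) = 257 − 187 = $70.

Onyx pays $70.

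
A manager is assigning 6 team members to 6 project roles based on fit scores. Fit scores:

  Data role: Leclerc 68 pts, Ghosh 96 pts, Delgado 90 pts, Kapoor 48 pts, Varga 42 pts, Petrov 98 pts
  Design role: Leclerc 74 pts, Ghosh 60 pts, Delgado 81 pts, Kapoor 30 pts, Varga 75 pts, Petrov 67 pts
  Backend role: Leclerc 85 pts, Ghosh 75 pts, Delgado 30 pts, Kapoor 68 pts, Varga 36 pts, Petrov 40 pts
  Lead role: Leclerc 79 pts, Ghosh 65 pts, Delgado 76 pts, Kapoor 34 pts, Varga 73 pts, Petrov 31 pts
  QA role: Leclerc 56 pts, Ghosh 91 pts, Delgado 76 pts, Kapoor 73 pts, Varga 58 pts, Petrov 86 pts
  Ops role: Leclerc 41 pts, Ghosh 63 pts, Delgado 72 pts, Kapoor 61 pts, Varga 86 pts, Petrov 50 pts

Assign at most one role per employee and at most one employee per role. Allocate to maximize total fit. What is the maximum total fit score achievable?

Optimal: Leclerc→Lead role (79 pts), Ghosh→QA role (91 pts), Delgado→Design role (81 pts), Kapoor→Backend role (68 pts), Varga→Ops role (86 pts), Petrov→Data role (98 pts) — total 79+91+81+68+86+98 = 503 pts.
Column-greedy (each role in turn goes to its best remaining employee) gives 489 pts, worse by 14.
Swapping Petrov↔Leclerc (Petrov→Lead role 31 pts, Leclerc→Data role 68 pts) loses 78.

Max total: 503 pts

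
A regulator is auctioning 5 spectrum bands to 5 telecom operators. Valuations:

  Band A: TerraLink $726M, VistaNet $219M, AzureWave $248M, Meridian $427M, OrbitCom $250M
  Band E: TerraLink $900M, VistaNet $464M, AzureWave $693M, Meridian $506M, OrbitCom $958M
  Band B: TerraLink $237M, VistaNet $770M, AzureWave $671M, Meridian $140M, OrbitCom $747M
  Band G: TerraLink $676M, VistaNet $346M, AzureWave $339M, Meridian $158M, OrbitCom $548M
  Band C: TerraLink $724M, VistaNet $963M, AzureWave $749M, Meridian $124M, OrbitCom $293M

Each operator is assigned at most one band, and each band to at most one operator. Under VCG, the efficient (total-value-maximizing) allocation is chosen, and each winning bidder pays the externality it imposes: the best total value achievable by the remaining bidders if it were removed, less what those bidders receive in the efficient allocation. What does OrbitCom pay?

OrbitCom pays $224M.

Efficient allocation: TerraLink→Band G ($676M), VistaNet→Band C ($963M), AzureWave→Band B ($671M), Meridian→Band A ($427M), OrbitCom→Band E ($958M); total welfare W = $3695M.
OrbitCom receives Band E at value $958M, so the others get W − 958 = $2737M.
Without OrbitCom: best allocation of the remaining 4 bidders over all 5 bands is TerraLink→Band E ($900M), VistaNet→Band C ($963M), AzureWave→Band B ($671M), Meridian→Band A ($427M), total $2961M.
VCG payment = (others' best without OrbitCom) − (others' welfare with OrbitCom) = 2961 − 2737 = $224M.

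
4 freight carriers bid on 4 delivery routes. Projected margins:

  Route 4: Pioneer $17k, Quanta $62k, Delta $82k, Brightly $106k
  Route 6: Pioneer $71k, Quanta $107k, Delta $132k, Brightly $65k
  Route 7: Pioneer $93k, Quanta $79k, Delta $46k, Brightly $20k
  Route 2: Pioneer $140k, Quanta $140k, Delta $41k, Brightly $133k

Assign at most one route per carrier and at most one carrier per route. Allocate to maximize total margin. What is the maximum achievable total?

This is a one-to-one assignment (maximum-weight bipartite matching).
Optimal: Pioneer→Route 7 ($93k), Quanta→Route 2 ($140k), Delta→Route 6 ($132k), Brightly→Route 4 ($106k) — total 93+140+132+106 = $471k.
Max-entry greedy (repeatedly take the single best remaining cell) gives $457k, worse by 14.
Swapping Pioneer↔Brightly (Pioneer→Route 4 $17k, Brightly→Route 7 $20k) loses 162.
No other one-to-one assignment exceeds $471k.

Max total: $471k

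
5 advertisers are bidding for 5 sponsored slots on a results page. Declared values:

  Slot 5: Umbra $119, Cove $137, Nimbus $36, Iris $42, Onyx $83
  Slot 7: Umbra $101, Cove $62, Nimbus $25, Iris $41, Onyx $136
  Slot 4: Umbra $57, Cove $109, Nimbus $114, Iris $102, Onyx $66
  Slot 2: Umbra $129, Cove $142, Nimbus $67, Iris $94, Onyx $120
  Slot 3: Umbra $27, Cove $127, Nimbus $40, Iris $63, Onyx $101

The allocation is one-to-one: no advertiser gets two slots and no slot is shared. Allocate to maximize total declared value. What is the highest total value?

Optimal: Umbra→Slot 5 ($119), Cove→Slot 3 ($127), Nimbus→Slot 4 ($114), Iris→Slot 2 ($94), Onyx→Slot 7 ($136) — total 119+127+114+94+136 = $590.
Max-entry greedy (repeatedly take the single best remaining cell) gives $574, worse by 16.
Checked against all permutations: $590 is optimal.

Maximum total: $590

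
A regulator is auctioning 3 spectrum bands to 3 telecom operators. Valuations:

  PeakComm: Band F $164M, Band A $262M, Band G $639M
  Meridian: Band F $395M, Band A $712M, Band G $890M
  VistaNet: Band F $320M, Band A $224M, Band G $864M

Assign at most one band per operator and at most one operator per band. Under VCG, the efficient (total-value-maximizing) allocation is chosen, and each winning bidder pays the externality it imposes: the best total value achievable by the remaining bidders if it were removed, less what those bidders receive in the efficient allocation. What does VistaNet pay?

VistaNet pays $475M.

Efficient allocation: PeakComm→Band F ($164M), Meridian→Band A ($712M), VistaNet→Band G ($864M); total welfare W = $1740M.
VistaNet receives Band G at value $864M, so the others get W − 864 = $876M.
Without VistaNet: best allocation of the remaining 2 bidders over all 3 bands is PeakComm→Band G ($639M), Meridian→Band A ($712M), total $1351M.
VCG payment = (others' best without VistaNet) − (others' welfare with VistaNet) = 1351 − 876 = $475M.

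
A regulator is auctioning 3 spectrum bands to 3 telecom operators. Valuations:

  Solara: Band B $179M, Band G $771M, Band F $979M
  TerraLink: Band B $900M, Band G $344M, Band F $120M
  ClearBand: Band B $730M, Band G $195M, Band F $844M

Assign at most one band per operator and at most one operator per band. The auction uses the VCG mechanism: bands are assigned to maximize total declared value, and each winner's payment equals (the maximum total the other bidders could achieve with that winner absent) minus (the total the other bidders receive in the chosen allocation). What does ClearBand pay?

ClearBand pays $208M.

Efficient allocation: Solara→Band G ($771M), TerraLink→Band B ($900M), ClearBand→Band F ($844M); total welfare W = $2515M.
ClearBand receives Band F at value $844M, so the others get W − 844 = $1671M.
Without ClearBand: best allocation of the remaining 2 bidders over all 3 bands is Solara→Band F ($979M), TerraLink→Band B ($900M), total $1879M.
VCG payment = (others' best without ClearBand) − (others' welfare with ClearBand) = 1879 − 1671 = $208M.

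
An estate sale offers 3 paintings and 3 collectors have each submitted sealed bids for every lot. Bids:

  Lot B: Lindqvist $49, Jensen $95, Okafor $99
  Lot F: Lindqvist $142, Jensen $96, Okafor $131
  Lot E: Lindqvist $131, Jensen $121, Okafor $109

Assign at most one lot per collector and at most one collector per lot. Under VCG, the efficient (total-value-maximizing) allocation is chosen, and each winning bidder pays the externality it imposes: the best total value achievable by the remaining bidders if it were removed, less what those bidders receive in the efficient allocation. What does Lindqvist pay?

Lindqvist pays $32.

Efficient allocation: Lindqvist→Lot F ($142), Jensen→Lot E ($121), Okafor→Lot B ($99); total welfare W = $362.
Lindqvist receives Lot F at value $142, so the others get W − 142 = $220.
Without Lindqvist: best allocation of the remaining 2 bidders over all 3 lots is Jensen→Lot E ($121), Okafor→Lot F ($131), total $252.
VCG payment = (others' best without Lindqvist) − (others' welfare with Lindqvist) = 252 − 220 = $32.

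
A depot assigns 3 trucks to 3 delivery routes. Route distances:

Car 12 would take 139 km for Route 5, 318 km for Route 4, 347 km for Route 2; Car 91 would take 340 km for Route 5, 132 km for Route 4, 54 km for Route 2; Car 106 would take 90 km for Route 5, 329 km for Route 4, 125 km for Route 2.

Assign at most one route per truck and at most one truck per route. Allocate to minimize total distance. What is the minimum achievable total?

This is the linear assignment problem.
Optimal: Car 12→Route 5 (139 km), Car 91→Route 4 (132 km), Car 106→Route 2 (125 km) — total 139+132+125 = 396 km.
Column-greedy (each route in turn goes to its cheapest remaining truck) gives 569 km, worse by 173.
Swapping Car 12↔Car 91 (Car 12→Route 4 318 km, Car 91→Route 5 340 km) adds 387.

Min total: 396 km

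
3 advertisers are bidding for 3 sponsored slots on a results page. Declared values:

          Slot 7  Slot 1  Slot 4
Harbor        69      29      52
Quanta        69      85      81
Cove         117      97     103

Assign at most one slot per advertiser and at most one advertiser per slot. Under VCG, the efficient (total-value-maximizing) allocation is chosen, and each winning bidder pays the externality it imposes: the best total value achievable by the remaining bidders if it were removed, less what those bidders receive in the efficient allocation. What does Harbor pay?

Harbor pays $14.

Efficient allocation: Harbor→Slot 7 ($69), Quanta→Slot 1 ($85), Cove→Slot 4 ($103); total welfare W = $257.
Harbor receives Slot 7 at value $69, so the others get W − 69 = $188.
Without Harbor: best allocation of the remaining 2 bidders over all 3 slots is Quanta→Slot 1 ($85), Cove→Slot 7 ($117), total $202.
VCG payment = (others' best without Harbor) − (others' welfare with Harbor) = 202 − 188 = $14.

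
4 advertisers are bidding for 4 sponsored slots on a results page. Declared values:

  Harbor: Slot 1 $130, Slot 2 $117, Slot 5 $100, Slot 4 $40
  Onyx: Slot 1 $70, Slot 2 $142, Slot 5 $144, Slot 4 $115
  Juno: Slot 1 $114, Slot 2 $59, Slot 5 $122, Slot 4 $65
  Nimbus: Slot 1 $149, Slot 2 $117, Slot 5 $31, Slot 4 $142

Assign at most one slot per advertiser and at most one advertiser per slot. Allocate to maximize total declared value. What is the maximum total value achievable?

Optimal: Harbor→Slot 1 ($130), Onyx→Slot 2 ($142), Juno→Slot 5 ($122), Nimbus→Slot 4 ($142) — total 130+142+122+142 = $536.
Row-greedy (each advertiser in turn takes its best remaining slot) gives $456, worse by 80.
Next-best assignment: Harbor→Slot 2, Onyx→Slot 5, Juno→Slot 1, Nimbus→Slot 4 = $517.
Swapping Harbor↔Onyx (Harbor→Slot 2 $117, Onyx→Slot 1 $70) loses 85.

Maximum total: $536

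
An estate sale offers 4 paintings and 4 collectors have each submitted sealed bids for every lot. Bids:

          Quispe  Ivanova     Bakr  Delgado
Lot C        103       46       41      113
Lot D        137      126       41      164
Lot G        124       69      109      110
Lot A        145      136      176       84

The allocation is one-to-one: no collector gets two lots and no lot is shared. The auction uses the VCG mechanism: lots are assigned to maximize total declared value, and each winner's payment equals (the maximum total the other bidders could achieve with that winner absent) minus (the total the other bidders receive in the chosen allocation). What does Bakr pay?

Bakr pays $61.

Efficient allocation: Quispe→Lot G ($124), Ivanova→Lot D ($126), Bakr→Lot A ($176), Delgado→Lot C ($113); total welfare W = $539.
Bakr receives Lot A at value $176, so the others get W − 176 = $363.
Without Bakr: best allocation of the remaining 3 bidders over all 4 lots is Quispe→Lot G ($124), Ivanova→Lot A ($136), Delgado→Lot D ($164), total $424.
VCG payment = (others' best without Bakr) − (others' welfare with Bakr) = 424 − 363 = $61.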